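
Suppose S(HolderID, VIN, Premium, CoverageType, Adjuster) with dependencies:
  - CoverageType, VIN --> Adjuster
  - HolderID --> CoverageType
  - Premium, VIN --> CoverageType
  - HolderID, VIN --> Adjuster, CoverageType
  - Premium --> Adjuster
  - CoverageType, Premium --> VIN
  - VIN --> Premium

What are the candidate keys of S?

{HolderID} never appears on the right of any FD, so every key must include it.
Closure of {HolderID, Premium} is {Adjuster, CoverageType, HolderID, Premium, VIN}, the whole schema; {HolderID, Premium} is a candidate key.
Closure of {HolderID, VIN} is {Adjuster, CoverageType, HolderID, Premium, VIN}, the whole schema; {HolderID, VIN} is a candidate key.
Any other superkey properly contains one of these, so there are no further candidate keys.

{HolderID, Premium}, {HolderID, VIN}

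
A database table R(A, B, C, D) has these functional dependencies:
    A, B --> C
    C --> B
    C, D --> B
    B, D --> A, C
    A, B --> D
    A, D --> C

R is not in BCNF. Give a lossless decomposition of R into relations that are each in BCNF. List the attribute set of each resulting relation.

Candidate keys of the original relation: {A, B}, {A, C}, {A, D}, {B, D}, {C, D}.
In {A, B, C, D}, {C} is not a superkey ({C}⁺ restricted to this set is {B, C}), so split on C --> B into {B, C} and {A, C, D}.
{B, C} is in BCNF.
{A, C, D} is in BCNF.

{A, C, D}; {B, C}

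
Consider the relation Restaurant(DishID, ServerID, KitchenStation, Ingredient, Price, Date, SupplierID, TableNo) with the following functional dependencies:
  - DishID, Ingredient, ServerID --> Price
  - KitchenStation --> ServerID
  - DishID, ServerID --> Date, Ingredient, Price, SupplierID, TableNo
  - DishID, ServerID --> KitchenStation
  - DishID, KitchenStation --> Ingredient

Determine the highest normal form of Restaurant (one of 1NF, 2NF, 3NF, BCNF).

Candidate keys: {DishID, KitchenStation}, {DishID, ServerID}. Prime attributes: {DishID, KitchenStation, ServerID}.
KitchenStation --> ServerID: {KitchenStation}⁺ = {KitchenStation, ServerID}, which is not all of the attributes, so the left side is not a superkey — BCNF is violated.
Since {ServerID} ⊆ prime attributes and every other non-superkey FD also has a prime right side, the schema is in 3NF.

3NF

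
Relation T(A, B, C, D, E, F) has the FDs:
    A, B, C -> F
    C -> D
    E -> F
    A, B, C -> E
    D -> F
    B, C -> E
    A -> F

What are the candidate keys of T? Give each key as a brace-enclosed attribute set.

Attributes never on any right-hand side: {A, B, C} — every candidate key must contain all of them.
{A, B, C}⁺ = {A, B, C, D, E, F} — all of the relation — so {A, B, C} is a candidate key.
No other minimal set has full closure, so this is the only candidate key.

{A, B, C}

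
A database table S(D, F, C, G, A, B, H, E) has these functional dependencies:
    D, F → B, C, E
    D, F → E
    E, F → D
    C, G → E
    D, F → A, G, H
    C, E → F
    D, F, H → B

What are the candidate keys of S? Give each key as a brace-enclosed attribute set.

{C, E}, {C, G}, {D, F}, {E, F}

{C, E}⁺ = {A, B, C, D, E, F, G, H} — all of the relation — so {C, E} is a candidate key.
{C, G}⁺ = {A, B, C, D, E, F, G, H} — all of the relation — so {C, G} is a candidate key.
{D, F}⁺ = {A, B, C, D, E, F, G, H} — all of the relation — so {D, F} is a candidate key.
{E, F}⁺ = {A, B, C, D, E, F, G, H} — all of the relation — so {E, F} is a candidate key.
Any other superkey properly contains one of these, so there are no further candidate keys.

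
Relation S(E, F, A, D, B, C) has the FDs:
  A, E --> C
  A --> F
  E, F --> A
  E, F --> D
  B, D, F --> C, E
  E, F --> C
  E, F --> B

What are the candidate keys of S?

{A, B, D}, {A, E}, {B, D, F}, {E, F}

{A, E} is a candidate key since {A, E}⁺ = {A, B, C, D, E, F} covers every attribute.
{E, F} is a candidate key since {E, F}⁺ = {A, B, C, D, E, F} covers every attribute.
{A, B, D} is a candidate key since {A, B, D}⁺ = {A, B, C, D, E, F} covers every attribute.
{B, D, F} is a candidate key since {B, D, F}⁺ = {A, B, C, D, E, F} covers every attribute.
Any other superkey properly contains one of these, so there are no further candidate keys.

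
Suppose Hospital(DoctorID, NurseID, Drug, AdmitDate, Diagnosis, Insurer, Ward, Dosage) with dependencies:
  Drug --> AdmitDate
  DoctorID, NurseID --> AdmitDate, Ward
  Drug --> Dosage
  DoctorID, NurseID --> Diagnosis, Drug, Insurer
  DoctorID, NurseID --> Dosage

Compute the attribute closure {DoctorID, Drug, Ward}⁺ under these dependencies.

{AdmitDate, DoctorID, Dosage, Drug, Ward}

Start with {DoctorID, Drug, Ward}.
Drug --> AdmitDate applies; add {AdmitDate} → now {AdmitDate, DoctorID, Drug, Ward}.
Drug --> Dosage applies; add {Dosage} → now {AdmitDate, DoctorID, Dosage, Drug, Ward}.
No further FD applies.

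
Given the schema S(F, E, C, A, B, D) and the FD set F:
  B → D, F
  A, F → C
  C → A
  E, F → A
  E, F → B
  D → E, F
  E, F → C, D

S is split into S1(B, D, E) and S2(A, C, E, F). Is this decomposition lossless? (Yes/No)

No

S1 ∩ S2 = {E}; its closure under F is {E}.
Neither S1 nor S2 is contained in that closure, so the decomposition is lossy.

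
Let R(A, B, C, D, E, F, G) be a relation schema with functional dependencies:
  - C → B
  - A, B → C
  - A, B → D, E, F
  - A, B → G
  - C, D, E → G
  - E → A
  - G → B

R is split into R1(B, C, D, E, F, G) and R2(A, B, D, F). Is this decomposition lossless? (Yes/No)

R1 ∩ R2 = {B, D, F}; its closure under F is {B, D, F}.
The closure covers neither R1 nor R2 entirely; the join is not lossless.

No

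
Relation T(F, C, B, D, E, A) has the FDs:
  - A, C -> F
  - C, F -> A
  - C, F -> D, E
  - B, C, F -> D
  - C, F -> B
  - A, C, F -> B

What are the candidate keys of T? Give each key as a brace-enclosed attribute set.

{A, C}, {C, F}

{C} never appears on the right of any FD, so every key must include it.
{A, C}⁺ = {A, B, C, D, E, F}, which is every attribute, so {A, C} is a candidate key.
{C, F}⁺ = {A, B, C, D, E, F}, which is every attribute, so {C, F} is a candidate key.
These are minimal and exhaustive — every other superkey contains one of them.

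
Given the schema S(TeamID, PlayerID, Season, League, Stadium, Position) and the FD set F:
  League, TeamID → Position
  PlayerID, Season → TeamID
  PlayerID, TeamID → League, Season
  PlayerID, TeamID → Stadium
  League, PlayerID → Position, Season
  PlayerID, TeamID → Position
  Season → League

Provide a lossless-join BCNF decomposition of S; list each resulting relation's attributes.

Candidate keys of the original relation: {League, PlayerID}, {PlayerID, Season}, {PlayerID, TeamID}.
{League, PlayerID, Position, Season, Stadium, TeamID}: {League, TeamID} determines {League, Position, TeamID} here but is not a superkey — split on League, TeamID → Position, giving {League, Position, TeamID} and {League, PlayerID, Season, Stadium, TeamID}.
{League, Position, TeamID}: every determinant is a superkey — BCNF.
{League, PlayerID, Season, Stadium, TeamID}: {Season} determines {League, Season} here but is not a superkey — split on Season → League, giving {League, Season} and {PlayerID, Season, Stadium, TeamID}.
{League, Season}: every determinant is a superkey — BCNF.
{PlayerID, Season, Stadium, TeamID}: every determinant is a superkey — BCNF.

{League, Position, TeamID}; {League, Season}; {PlayerID, Season, Stadium, TeamID}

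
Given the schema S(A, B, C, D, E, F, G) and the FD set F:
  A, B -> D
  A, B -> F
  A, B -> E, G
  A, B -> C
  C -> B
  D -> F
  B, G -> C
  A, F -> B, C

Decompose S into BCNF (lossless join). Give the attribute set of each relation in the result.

Candidate keys of the original relation: {A, B}, {A, C}, {A, D}, {A, F}.
In {A, B, C, D, E, F, G}, {C} is not a superkey ({C}⁺ restricted to this set is {B, C}), so split on C -> B into {B, C} and {A, C, D, E, F, G}.
{B, C}: every determinant is a superkey — BCNF.
In {A, C, D, E, F, G}, {D} is not a superkey ({D}⁺ restricted to this set is {D, F}), so split on D -> F into {D, F} and {A, C, D, E, G}.
{D, F}: every determinant is a superkey — BCNF.
{A, C, D, E, G}: every determinant is a superkey — BCNF.

{A, C, D, E, G}; {B, C}; {D, F}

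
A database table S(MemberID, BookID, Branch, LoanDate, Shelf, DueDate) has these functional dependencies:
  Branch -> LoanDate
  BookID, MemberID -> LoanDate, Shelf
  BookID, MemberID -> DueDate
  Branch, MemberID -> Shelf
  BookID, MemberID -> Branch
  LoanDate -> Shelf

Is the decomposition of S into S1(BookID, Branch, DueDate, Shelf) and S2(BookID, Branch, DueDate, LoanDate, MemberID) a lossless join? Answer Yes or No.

Yes

The shared attributes are {BookID, Branch, DueDate} and {BookID, Branch, DueDate}⁺ = {BookID, Branch, DueDate, LoanDate, Shelf}.
Since S1 ⊆ {BookID, Branch, DueDate, LoanDate, Shelf}, the intersection is a superkey of S1; the decomposition is lossless.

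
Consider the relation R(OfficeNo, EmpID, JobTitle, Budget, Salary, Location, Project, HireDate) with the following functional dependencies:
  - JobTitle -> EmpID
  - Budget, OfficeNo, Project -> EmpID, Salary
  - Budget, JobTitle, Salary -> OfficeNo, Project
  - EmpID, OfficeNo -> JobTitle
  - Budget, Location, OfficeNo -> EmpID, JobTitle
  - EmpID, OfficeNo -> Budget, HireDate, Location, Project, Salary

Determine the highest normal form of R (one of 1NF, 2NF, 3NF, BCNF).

Candidate keys: {Budget, JobTitle, Salary}, {Budget, Location, OfficeNo}, {Budget, OfficeNo, Project}, {EmpID, OfficeNo}, {JobTitle, OfficeNo}. Prime attributes: {Budget, EmpID, JobTitle, Location, OfficeNo, Project, Salary}.
For JobTitle -> EmpID we have {JobTitle}⁺ = {EmpID, JobTitle}; {JobTitle} is not a superkey, so BCNF fails.
But every attribute on its right side ({EmpID}) is prime, and the same holds for every other non-superkey FD, so 3NF still holds.

3NF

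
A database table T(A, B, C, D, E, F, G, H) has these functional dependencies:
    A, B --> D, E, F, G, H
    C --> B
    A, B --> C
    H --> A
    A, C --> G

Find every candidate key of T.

{A, B}, {A, C}, {B, H}, {C, H}

{A, B} is a candidate key since {A, B}⁺ = {A, B, C, D, E, F, G, H} covers every attribute.
{A, C} is a candidate key since {A, C}⁺ = {A, B, C, D, E, F, G, H} covers every attribute.
{B, H} is a candidate key since {B, H}⁺ = {A, B, C, D, E, F, G, H} covers every attribute.
{C, H} is a candidate key since {C, H}⁺ = {A, B, C, D, E, F, G, H} covers every attribute.
Any other superkey properly contains one of these, so there are no further candidate keys.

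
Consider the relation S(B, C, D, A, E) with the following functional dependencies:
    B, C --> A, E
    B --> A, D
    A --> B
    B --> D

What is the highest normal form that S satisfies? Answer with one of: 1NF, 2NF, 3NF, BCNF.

Candidate keys: {A, C}, {B, C}. Prime attributes: {A, B, C}.
B --> A, D breaks BCNF: {B}⁺ = {A, B, D}, so {B} is not a superkey.
Because {D} is non-prime and the left side of B --> A, D is not a superkey, the relation is not in 3NF.
Since {A} ⊂ {A, C} and {A}⁺ ⊇ {D} with {D} non-prime, there is a partial dependency; 2NF fails.

1NF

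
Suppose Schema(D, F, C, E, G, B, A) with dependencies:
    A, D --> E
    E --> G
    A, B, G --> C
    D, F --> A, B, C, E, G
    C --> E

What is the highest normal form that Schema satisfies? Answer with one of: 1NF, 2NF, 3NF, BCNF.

Candidate key: {D, F}. Prime attributes: {D, F}.
For A, D --> E we have {A, D}⁺ = {A, D, E, G}; {A, D} is not a superkey, so BCNF fails.
A, D --> E determines the non-prime attribute {E} from a non-superkey — 3NF is violated.
No proper subset of a key has a non-prime attribute in its closure, so there is no partial dependency; 2NF holds.

2NF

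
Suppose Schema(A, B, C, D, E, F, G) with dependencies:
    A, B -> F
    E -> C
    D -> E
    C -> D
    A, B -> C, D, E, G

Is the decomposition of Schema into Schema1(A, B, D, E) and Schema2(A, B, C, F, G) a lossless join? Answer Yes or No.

Common attributes: {A, B}; their closure is {A, B, C, D, E, F, G}.
This includes all of Schema1, so the common attributes are a superkey of Schema1 — the join is lossless.

Yes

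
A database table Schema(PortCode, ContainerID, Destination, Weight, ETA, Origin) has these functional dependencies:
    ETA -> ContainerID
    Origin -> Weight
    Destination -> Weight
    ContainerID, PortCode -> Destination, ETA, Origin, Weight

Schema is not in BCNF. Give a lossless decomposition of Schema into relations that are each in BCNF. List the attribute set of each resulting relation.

Candidate keys of the original relation: {ContainerID, PortCode}, {ETA, PortCode}.
In {ContainerID, Destination, ETA, Origin, PortCode, Weight}, {ETA} is not a superkey ({ETA}⁺ restricted to this set is {ContainerID, ETA}), so split on ETA -> ContainerID into {ContainerID, ETA} and {Destination, ETA, Origin, PortCode, Weight}.
{ContainerID, ETA}: every determinant is a superkey — BCNF.
In {Destination, ETA, Origin, PortCode, Weight}, {Origin} is not a superkey ({Origin}⁺ restricted to this set is {Origin, Weight}), so split on Origin -> Weight into {Origin, Weight} and {Destination, ETA, Origin, PortCode}.
{Origin, Weight}: every determinant is a superkey — BCNF.
{Destination, ETA, Origin, PortCode}: every determinant is a superkey — BCNF.

{ContainerID, ETA}; {Destination, ETA, Origin, PortCode}; {Origin, Weight}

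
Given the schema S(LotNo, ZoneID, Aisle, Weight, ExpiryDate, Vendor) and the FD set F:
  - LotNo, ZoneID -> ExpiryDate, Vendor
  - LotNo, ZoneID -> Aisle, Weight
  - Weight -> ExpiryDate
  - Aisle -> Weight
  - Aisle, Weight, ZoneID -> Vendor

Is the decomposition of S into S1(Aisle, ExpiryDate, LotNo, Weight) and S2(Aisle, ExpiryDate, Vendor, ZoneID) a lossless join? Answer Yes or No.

No

The shared attributes are {Aisle, ExpiryDate} and {Aisle, ExpiryDate}⁺ = {Aisle, ExpiryDate, Weight}.
Neither S1 nor S2 is contained in that closure, so the decomposition is lossy.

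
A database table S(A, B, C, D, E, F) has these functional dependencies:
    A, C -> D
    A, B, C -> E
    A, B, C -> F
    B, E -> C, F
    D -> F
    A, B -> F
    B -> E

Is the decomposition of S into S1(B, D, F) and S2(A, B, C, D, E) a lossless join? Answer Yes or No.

Yes

S1 ∩ S2 = {B, D}; its closure under F is {B, C, D, E, F}.
Since S1 ⊆ {B, C, D, E, F}, the intersection is a superkey of S1; the decomposition is lossless.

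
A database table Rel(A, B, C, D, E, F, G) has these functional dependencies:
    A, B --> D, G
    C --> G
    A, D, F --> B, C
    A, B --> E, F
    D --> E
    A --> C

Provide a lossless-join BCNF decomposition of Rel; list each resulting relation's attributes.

{A, B, D, F}; {A, C}; {C, G}; {D, E}

Candidate keys of the original relation: {A, B}, {A, D, F}.
In {A, B, C, D, E, F, G}, {C} is not a superkey ({C}⁺ restricted to this set is {C, G}), so split on C --> G into {C, G} and {A, B, C, D, E, F}.
{C, G}: every determinant is a superkey — BCNF.
In {A, B, C, D, E, F}, {D} is not a superkey ({D}⁺ restricted to this set is {D, E}), so split on D --> E into {D, E} and {A, B, C, D, F}.
{D, E}: every determinant is a superkey — BCNF.
In {A, B, C, D, F}, {A} is not a superkey ({A}⁺ restricted to this set is {A, C}), so split on A --> C into {A, C} and {A, B, D, F}.
{A, C}: every determinant is a superkey — BCNF.
{A, B, D, F}: every determinant is a superkey — BCNF.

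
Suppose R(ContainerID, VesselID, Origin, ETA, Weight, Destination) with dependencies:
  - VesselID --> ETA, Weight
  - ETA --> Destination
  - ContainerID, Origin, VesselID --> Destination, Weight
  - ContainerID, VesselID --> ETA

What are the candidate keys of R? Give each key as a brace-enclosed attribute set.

{ContainerID, Origin, VesselID}

Attributes never on any right-hand side: {ContainerID, Origin, VesselID} — every candidate key must contain all of them.
{ContainerID, Origin, VesselID} is a candidate key since {ContainerID, Origin, VesselID}⁺ = {ContainerID, Destination, ETA, Origin, VesselID, Weight} covers every attribute.
No smaller or unrelated set reaches every attribute, so there are no other keys.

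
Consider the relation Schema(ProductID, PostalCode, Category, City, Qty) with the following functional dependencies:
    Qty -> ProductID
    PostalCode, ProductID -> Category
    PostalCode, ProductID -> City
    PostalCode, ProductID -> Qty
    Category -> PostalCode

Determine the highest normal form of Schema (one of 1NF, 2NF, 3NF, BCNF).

3NF

Candidate keys: {Category, ProductID}, {Category, Qty}, {PostalCode, ProductID}, {PostalCode, Qty}. Prime attributes: {Category, PostalCode, ProductID, Qty}.
Qty -> ProductID: {Qty}⁺ = {ProductID, Qty}, which is not all of the attributes, so the left side is not a superkey — BCNF is violated.
But every attribute on its right side ({ProductID}) is prime, and the same holds for every other non-superkey FD, so 3NF still holds.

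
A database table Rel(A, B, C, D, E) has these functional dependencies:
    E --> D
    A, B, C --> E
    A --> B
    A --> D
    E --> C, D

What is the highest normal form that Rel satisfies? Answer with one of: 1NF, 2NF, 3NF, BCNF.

Candidate keys: {A, C}, {A, E}. Prime attributes: {A, C, E}.
For E --> D we have {E}⁺ = {C, D, E}; {E} is not a superkey, so BCNF fails.
Because {D} is non-prime and the left side of E --> D is not a superkey, the relation is not in 3NF.
The proper key subset {A} of {A, C} determines non-prime {B, D}, so the relation is not even in 2NF.

1NF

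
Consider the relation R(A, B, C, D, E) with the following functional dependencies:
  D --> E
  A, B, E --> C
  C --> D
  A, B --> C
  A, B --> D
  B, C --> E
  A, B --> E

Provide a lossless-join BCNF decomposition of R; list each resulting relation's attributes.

{A, B, C}; {C, D}; {D, E}

Candidate key of the original relation: {A, B}.
Within {A, B, C, D, E}: {D}⁺ ∩ {A, B, C, D, E} = {D, E}, not the whole set, so D --> E violates BCNF; decompose into {D, E} and {A, B, C, D}.
{D, E} is in BCNF.
Within {A, B, C, D}: {C}⁺ ∩ {A, B, C, D} = {C, D}, not the whole set, so C --> D violates BCNF; decompose into {C, D} and {A, B, C}.
{C, D} is in BCNF.
{A, B, C} is in BCNF.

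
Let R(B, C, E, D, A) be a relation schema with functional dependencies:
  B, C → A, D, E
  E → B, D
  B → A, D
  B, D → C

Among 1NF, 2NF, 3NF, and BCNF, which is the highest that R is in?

BCNF

Candidate keys: {B}, {E}. Prime attributes: {B, E}.
Every FD has a superkey on the left, so the relation is in BCNF.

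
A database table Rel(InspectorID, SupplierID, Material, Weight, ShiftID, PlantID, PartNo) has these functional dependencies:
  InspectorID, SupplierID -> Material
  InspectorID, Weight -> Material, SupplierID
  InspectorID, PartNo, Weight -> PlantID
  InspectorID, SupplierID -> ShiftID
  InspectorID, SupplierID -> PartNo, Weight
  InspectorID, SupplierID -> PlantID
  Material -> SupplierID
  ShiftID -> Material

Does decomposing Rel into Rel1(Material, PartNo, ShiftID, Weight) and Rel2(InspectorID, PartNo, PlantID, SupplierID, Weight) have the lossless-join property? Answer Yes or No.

The shared attributes are {PartNo, Weight} and {PartNo, Weight}⁺ = {PartNo, Weight}.
The closure covers neither Rel1 nor Rel2 entirely; the join is not lossless.

No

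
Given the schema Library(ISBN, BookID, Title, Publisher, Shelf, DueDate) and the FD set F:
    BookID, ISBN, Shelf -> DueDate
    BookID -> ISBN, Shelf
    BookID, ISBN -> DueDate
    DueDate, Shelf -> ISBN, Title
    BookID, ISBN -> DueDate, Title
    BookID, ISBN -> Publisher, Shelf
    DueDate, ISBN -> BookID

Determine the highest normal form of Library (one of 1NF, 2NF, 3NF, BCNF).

BCNF

Candidate keys: {BookID}, {DueDate, ISBN}, {DueDate, Shelf}. Prime attributes: {BookID, DueDate, ISBN, Shelf}.
Each dependency's left side is a superkey — BCNF holds.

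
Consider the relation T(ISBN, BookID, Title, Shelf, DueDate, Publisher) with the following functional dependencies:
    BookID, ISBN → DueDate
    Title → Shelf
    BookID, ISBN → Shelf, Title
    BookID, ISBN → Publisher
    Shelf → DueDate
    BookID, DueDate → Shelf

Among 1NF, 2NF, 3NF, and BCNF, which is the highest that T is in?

Candidate key: {BookID, ISBN}. Prime attributes: {BookID, ISBN}.
For Title → Shelf we have {Title}⁺ = {DueDate, Shelf, Title}; {Title} is not a superkey, so BCNF fails.
Because {Shelf} is non-prime and the left side of Title → Shelf is not a superkey, the relation is not in 3NF.
Checking every proper subset of each key, none determines a non-prime attribute — 2NF is satisfied.

2NF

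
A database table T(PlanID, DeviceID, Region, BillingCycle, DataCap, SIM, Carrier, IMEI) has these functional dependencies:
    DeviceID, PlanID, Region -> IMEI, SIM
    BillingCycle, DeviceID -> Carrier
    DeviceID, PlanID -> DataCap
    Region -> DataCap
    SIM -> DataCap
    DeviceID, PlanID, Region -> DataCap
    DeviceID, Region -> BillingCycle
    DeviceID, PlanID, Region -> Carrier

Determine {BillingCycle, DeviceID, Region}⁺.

{BillingCycle, Carrier, DataCap, DeviceID, Region}

Start with {BillingCycle, DeviceID, Region}.
BillingCycle, DeviceID -> Carrier applies; add {Carrier} → now {BillingCycle, Carrier, DeviceID, Region}.
Region -> DataCap applies; add {DataCap} → now {BillingCycle, Carrier, DataCap, DeviceID, Region}.
No further FD applies.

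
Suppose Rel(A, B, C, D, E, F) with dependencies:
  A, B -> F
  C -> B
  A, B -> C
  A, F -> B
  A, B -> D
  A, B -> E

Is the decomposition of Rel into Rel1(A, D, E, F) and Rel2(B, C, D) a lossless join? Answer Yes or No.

No

Rel1 ∩ Rel2 = {D}; its closure under F is {D}.
The closure covers neither Rel1 nor Rel2 entirely; the join is not lossless.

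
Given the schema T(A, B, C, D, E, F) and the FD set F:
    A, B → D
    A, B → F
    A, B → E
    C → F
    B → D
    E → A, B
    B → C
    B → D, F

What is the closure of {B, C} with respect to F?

Start with {B, C}.
C → F applies; add {F} → now {B, C, F}.
B → D applies; add {D} → now {B, C, D, F}.
No further FD applies.

{B, C, D, F}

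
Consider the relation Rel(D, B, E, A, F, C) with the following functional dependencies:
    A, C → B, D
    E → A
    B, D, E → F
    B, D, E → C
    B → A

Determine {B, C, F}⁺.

{A, B, C, D, F}

Start with {B, C, F}.
B → A applies; add {A} → now {A, B, C, F}.
A, C → B, D applies; add {D} → now {A, B, C, D, F}.
No further FD applies.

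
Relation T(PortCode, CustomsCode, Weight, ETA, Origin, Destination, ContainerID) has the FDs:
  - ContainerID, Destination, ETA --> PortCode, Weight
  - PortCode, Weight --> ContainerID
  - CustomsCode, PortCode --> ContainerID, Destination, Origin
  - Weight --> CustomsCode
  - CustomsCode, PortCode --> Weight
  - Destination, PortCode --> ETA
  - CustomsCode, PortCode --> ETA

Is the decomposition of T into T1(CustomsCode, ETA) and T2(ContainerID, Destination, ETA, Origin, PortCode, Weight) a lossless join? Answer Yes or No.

No

T1 ∩ T2 = {ETA}; its closure under F is {ETA}.
The closure covers neither T1 nor T2 entirely; the join is not lossless.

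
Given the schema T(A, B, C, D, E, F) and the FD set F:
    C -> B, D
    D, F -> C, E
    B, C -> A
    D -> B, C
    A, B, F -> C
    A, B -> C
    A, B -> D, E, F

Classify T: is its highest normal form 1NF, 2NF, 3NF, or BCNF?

Candidate keys: {A, B}, {C}, {D}. Prime attributes: {A, B, C, D}.
Each dependency's left side is a superkey — BCNF holds.

BCNF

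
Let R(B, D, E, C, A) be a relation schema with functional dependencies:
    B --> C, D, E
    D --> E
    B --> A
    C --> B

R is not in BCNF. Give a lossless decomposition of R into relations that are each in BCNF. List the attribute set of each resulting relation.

Candidate keys of the original relation: {B}, {C}.
In {A, B, C, D, E}, {D} is not a superkey ({D}⁺ restricted to this set is {D, E}), so split on D --> E into {D, E} and {A, B, C, D}.
{D, E} has no BCNF violation.
{A, B, C, D} has no BCNF violation.

{A, B, C, D}; {D, E}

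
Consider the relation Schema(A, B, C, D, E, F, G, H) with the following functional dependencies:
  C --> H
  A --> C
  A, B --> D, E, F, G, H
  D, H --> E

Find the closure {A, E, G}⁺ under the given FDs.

{A, C, E, G, H}

Start with {A, E, G}.
A --> C applies; add {C} → now {A, C, E, G}.
C --> H applies; add {H} → now {A, C, E, G, H}.
No further FD applies.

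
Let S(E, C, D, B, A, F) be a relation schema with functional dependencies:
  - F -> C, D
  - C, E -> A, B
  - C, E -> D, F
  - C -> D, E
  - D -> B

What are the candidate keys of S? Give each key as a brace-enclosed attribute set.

{C} is a candidate key since {C}⁺ = {A, B, C, D, E, F} covers every attribute.
{F} is a candidate key since {F}⁺ = {A, B, C, D, E, F} covers every attribute.
Any other superkey properly contains one of these, so there are no further candidate keys.

{C}, {F}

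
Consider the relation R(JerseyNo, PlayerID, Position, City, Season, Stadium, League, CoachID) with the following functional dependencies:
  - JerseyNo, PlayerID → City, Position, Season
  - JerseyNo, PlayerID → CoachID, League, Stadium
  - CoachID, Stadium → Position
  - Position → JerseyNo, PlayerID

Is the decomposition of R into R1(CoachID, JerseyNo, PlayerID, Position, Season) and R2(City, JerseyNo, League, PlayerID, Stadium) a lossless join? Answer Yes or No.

The shared attributes are {JerseyNo, PlayerID} and {JerseyNo, PlayerID}⁺ = {City, CoachID, JerseyNo, League, PlayerID, Position, Season, Stadium}.
Since R1 ⊆ {City, CoachID, JerseyNo, League, PlayerID, Position, Season, Stadium}, the intersection is a superkey of R1; the decomposition is lossless.

Yes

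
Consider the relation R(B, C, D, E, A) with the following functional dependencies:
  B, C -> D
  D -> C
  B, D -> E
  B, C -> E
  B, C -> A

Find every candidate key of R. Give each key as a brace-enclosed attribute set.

{B, C}, {B, D}

No FD produces {B}, so it must be in every candidate key.
Closure of {B, C} is {A, B, C, D, E}, the whole schema; {B, C} is a candidate key.
Closure of {B, D} is {A, B, C, D, E}, the whole schema; {B, D} is a candidate key.
These are minimal and exhaustive — every other superkey contains one of them.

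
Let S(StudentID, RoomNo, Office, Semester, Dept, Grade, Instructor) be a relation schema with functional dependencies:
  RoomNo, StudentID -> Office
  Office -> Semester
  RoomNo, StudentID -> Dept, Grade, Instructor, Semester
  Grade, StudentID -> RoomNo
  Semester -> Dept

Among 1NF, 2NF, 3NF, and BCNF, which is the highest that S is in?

Candidate keys: {Grade, StudentID}, {RoomNo, StudentID}. Prime attributes: {Grade, RoomNo, StudentID}.
Office -> Semester: {Office}⁺ = {Dept, Office, Semester}, which is not all of the attributes, so the left side is not a superkey — BCNF is violated.
Office -> Semester has non-prime {Semester} on the right and a non-superkey on the left, so 3NF fails.
No non-prime attribute depends on a proper subset of any candidate key, so 2NF holds.

2NF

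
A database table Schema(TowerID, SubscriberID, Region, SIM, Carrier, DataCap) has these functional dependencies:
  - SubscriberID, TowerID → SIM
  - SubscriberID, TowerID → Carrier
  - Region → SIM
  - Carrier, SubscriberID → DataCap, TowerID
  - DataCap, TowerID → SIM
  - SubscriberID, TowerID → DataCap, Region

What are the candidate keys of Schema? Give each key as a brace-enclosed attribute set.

{SubscriberID} never appears on the right of any FD, so every key must include it.
{Carrier, SubscriberID}⁺ = {Carrier, DataCap, Region, SIM, SubscriberID, TowerID} — all of the relation — so {Carrier, SubscriberID} is a candidate key.
{SubscriberID, TowerID}⁺ = {Carrier, DataCap, Region, SIM, SubscriberID, TowerID} — all of the relation — so {SubscriberID, TowerID} is a candidate key.
No proper subset of any of these is a key, and no other minimal superkey exists.

{Carrier, SubscriberID}, {SubscriberID, TowerID}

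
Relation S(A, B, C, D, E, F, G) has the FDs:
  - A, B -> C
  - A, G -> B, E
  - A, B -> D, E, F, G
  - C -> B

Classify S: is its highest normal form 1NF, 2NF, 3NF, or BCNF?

Candidate keys: {A, B}, {A, C}, {A, G}. Prime attributes: {A, B, C, G}.
C -> B breaks BCNF: {C}⁺ = {B, C}, so {C} is not a superkey.
But every attribute on its right side ({B}) is prime, and the same holds for every other non-superkey FD, so 3NF still holds.

3NF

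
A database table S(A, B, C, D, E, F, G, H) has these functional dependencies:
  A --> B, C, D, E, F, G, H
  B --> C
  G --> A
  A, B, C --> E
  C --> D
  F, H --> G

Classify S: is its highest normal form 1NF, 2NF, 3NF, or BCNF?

Candidate keys: {A}, {F, H}, {G}. Prime attributes: {A, F, G, H}.
For B --> C we have {B}⁺ = {B, C, D}; {B} is not a superkey, so BCNF fails.
Because {C} is non-prime and the left side of B --> C is not a superkey, the relation is not in 3NF.
No non-prime attribute depends on a proper subset of any candidate key, so 2NF holds.

2NF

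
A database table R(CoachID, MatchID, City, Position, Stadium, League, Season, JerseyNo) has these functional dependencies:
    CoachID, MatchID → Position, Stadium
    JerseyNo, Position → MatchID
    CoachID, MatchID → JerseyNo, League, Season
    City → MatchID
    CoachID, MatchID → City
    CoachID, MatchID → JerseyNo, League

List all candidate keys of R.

{City, CoachID}, {CoachID, JerseyNo, Position}, {CoachID, MatchID}

Attributes never on any right-hand side: {CoachID} — every candidate key must contain it.
Closure of {City, CoachID} is {City, CoachID, JerseyNo, League, MatchID, Position, Season, Stadium}, the whole schema; {City, CoachID} is a candidate key.
Closure of {CoachID, MatchID} is {City, CoachID, JerseyNo, League, MatchID, Position, Season, Stadium}, the whole schema; {CoachID, MatchID} is a candidate key.
Closure of {CoachID, JerseyNo, Position} is {City, CoachID, JerseyNo, League, MatchID, Position, Season, Stadium}, the whole schema; {CoachID, JerseyNo, Position} is a candidate key.
These are minimal and exhaustive — every other superkey contains one of them.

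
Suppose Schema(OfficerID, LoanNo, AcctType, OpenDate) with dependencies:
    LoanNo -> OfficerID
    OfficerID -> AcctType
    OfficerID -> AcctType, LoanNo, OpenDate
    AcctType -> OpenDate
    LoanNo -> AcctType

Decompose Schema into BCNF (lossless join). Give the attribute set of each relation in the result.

Candidate keys of the original relation: {LoanNo}, {OfficerID}.
{AcctType, LoanNo, OfficerID, OpenDate}: {AcctType} determines {AcctType, OpenDate} here but is not a superkey — split on AcctType -> OpenDate, giving {AcctType, OpenDate} and {AcctType, LoanNo, OfficerID}.
{AcctType, OpenDate} has no BCNF violation.
{AcctType, LoanNo, OfficerID} has no BCNF violation.

{AcctType, LoanNo, OfficerID}; {AcctType, OpenDate}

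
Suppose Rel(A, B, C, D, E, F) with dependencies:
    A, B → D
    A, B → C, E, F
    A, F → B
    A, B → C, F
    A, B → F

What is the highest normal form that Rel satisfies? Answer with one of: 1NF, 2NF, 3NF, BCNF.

BCNF

Candidate keys: {A, B}, {A, F}. Prime attributes: {A, B, F}.
The left-hand side of every FD is a superkey, so BCNF is satisfied.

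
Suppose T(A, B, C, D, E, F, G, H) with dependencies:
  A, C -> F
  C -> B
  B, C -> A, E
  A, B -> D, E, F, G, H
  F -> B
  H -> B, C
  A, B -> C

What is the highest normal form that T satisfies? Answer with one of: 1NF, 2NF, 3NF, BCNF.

3NF

Candidate keys: {A, B}, {A, F}, {C}, {H}. Prime attributes: {A, B, C, F, H}.
F -> B breaks BCNF: {F}⁺ = {B, F}, so {F} is not a superkey.
But every attribute on its right side ({B}) is prime, and the same holds for every other non-superkey FD, so 3NF still holds.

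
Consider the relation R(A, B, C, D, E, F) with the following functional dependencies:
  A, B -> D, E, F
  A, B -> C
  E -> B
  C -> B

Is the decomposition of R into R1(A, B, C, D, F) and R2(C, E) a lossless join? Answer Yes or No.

The shared attributes are {C} and {C}⁺ = {B, C}.
The closure covers neither R1 nor R2 entirely; the join is not lossless.

No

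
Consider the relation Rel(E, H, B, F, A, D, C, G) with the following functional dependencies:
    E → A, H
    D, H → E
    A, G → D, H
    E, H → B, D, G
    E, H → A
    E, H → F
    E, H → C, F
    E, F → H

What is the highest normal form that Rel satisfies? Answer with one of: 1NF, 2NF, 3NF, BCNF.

Candidate keys: {A, G}, {D, H}, {E}. Prime attributes: {A, D, E, G, H}.
The left-hand side of every FD is a superkey, so BCNF is satisfied.

BCNF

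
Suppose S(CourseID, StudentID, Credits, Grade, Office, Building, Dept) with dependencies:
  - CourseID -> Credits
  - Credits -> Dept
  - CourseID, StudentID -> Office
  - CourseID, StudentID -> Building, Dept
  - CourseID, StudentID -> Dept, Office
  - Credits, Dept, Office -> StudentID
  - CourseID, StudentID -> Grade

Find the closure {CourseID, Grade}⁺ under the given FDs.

Start with {CourseID, Grade}.
CourseID -> Credits applies; add {Credits} → now {CourseID, Credits, Grade}.
Credits -> Dept applies; add {Dept} → now {CourseID, Credits, Dept, Grade}.
No further FD applies.

{CourseID, Credits, Dept, Grade}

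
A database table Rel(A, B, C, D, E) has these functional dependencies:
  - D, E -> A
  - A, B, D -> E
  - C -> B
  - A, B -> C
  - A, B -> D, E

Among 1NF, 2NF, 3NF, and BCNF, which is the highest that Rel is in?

3NF

Candidate keys: {A, B}, {A, C}, {B, D, E}, {C, D, E}. Prime attributes: {A, B, C, D, E}.
D, E -> A: {D, E}⁺ = {A, D, E}, which is not all of the attributes, so the left side is not a superkey — BCNF is violated.
But every attribute on its right side ({A}) is prime, and the same holds for every other non-superkey FD, so 3NF still holds.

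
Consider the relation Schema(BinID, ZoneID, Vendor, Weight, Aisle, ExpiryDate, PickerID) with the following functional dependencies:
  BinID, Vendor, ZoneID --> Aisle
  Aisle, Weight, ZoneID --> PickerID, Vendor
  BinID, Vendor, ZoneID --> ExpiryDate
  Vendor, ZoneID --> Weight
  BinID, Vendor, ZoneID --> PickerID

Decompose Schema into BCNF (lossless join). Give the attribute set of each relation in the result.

Candidate keys of the original relation: {Aisle, BinID, Weight, ZoneID}, {BinID, Vendor, ZoneID}.
{Aisle, BinID, ExpiryDate, PickerID, Vendor, Weight, ZoneID}: {Aisle, Weight, ZoneID} determines {Aisle, PickerID, Vendor, Weight, ZoneID} here but is not a superkey — split on Aisle, Weight, ZoneID --> PickerID, Vendor, giving {Aisle, PickerID, Vendor, Weight, ZoneID} and {Aisle, BinID, ExpiryDate, Weight, ZoneID}.
{Aisle, PickerID, Vendor, Weight, ZoneID}: {Vendor, ZoneID} determines {Vendor, Weight, ZoneID} here but is not a superkey — split on Vendor, ZoneID --> Weight, giving {Vendor, Weight, ZoneID} and {Aisle, PickerID, Vendor, ZoneID}.
{Vendor, Weight, ZoneID} is in BCNF.
{Aisle, PickerID, Vendor, ZoneID} is in BCNF.
{Aisle, BinID, ExpiryDate, Weight, ZoneID} is in BCNF.

{Aisle, BinID, ExpiryDate, Weight, ZoneID}; {Aisle, PickerID, Vendor, ZoneID}; {Vendor, Weight, ZoneID}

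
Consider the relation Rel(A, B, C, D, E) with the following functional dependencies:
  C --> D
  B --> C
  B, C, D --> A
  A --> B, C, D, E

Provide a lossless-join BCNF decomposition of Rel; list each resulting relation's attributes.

{A, B, C, E}; {C, D}

Candidate keys of the original relation: {A}, {B}.
In {A, B, C, D, E}, {C} is not a superkey ({C}⁺ restricted to this set is {C, D}), so split on C --> D into {C, D} and {A, B, C, E}.
{C, D} has no BCNF violation.
{A, B, C, E} has no BCNF violation.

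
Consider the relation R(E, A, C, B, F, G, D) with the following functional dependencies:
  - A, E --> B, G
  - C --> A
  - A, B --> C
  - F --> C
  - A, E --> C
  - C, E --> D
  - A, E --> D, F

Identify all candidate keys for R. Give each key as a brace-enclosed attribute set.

{A, E}, {C, E}, {E, F}

{E} never appears on the right of any FD, so every key must include it.
{A, E} is a candidate key since {A, E}⁺ = {A, B, C, D, E, F, G} covers every attribute.
{C, E} is a candidate key since {C, E}⁺ = {A, B, C, D, E, F, G} covers every attribute.
{E, F} is a candidate key since {E, F}⁺ = {A, B, C, D, E, F, G} covers every attribute.
Any other superkey properly contains one of these, so there are no further candidate keys.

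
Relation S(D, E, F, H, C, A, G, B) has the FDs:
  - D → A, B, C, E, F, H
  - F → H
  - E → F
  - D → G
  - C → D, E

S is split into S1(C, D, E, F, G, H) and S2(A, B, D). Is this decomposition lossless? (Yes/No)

Common attributes: {D}; their closure is {A, B, C, D, E, F, G, H}.
Since S1 ⊆ {A, B, C, D, E, F, G, H}, the intersection is a superkey of S1; the decomposition is lossless.

Yes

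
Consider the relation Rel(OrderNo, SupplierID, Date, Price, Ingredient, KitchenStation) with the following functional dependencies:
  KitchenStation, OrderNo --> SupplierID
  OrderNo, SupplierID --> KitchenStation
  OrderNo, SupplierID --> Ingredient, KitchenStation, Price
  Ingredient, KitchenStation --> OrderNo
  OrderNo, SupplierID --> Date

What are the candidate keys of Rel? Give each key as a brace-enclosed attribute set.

{Ingredient, KitchenStation}⁺ = {Date, Ingredient, KitchenStation, OrderNo, Price, SupplierID} — all of the relation — so {Ingredient, KitchenStation} is a candidate key.
{KitchenStation, OrderNo}⁺ = {Date, Ingredient, KitchenStation, OrderNo, Price, SupplierID} — all of the relation — so {KitchenStation, OrderNo} is a candidate key.
{OrderNo, SupplierID}⁺ = {Date, Ingredient, KitchenStation, OrderNo, Price, SupplierID} — all of the relation — so {OrderNo, SupplierID} is a candidate key.
These are minimal and exhaustive — every other superkey contains one of them.

{Ingredient, KitchenStation}, {KitchenStation, OrderNo}, {OrderNo, SupplierID}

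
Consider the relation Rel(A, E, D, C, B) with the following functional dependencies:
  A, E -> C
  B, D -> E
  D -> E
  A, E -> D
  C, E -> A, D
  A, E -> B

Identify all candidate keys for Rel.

{A, D}, {A, E}, {C, D}, {C, E}

{A, D} is a candidate key since {A, D}⁺ = {A, B, C, D, E} covers every attribute.
{A, E} is a candidate key since {A, E}⁺ = {A, B, C, D, E} covers every attribute.
{C, D} is a candidate key since {C, D}⁺ = {A, B, C, D, E} covers every attribute.
{C, E} is a candidate key since {C, E}⁺ = {A, B, C, D, E} covers every attribute.
No proper subset of any of these is a key, and no other minimal superkey exists.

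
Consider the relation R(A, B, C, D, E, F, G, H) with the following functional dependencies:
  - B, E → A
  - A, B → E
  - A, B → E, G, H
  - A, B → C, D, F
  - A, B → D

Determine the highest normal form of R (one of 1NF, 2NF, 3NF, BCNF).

BCNF

Candidate keys: {A, B}, {B, E}. Prime attributes: {A, B, E}.
Each dependency's left side is a superkey — BCNF holds.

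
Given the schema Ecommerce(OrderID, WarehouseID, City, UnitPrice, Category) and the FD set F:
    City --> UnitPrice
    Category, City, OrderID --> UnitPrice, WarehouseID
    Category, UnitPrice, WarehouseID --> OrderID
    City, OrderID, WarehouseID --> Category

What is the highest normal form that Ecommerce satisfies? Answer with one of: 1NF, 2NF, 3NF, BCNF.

1NF

Candidate keys: {Category, City, OrderID}, {Category, City, WarehouseID}, {City, OrderID, WarehouseID}. Prime attributes: {Category, City, OrderID, WarehouseID}.
City --> UnitPrice breaks BCNF: {City}⁺ = {City, UnitPrice}, so {City} is not a superkey.
Because {UnitPrice} is non-prime and the left side of City --> UnitPrice is not a superkey, the relation is not in 3NF.
Since {City} ⊂ {Category, City, OrderID} and {City}⁺ ⊇ {UnitPrice} with {UnitPrice} non-prime, there is a partial dependency; 2NF fails.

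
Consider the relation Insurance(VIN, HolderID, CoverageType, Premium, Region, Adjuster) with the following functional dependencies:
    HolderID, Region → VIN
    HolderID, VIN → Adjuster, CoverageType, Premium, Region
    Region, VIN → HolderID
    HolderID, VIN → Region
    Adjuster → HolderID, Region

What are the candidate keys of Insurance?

{Adjuster}, {HolderID, Region}, {HolderID, VIN}, {Region, VIN}

Closure of {Adjuster} is {Adjuster, CoverageType, HolderID, Premium, Region, VIN}, the whole schema; {Adjuster} is a candidate key.
Closure of {HolderID, Region} is {Adjuster, CoverageType, HolderID, Premium, Region, VIN}, the whole schema; {HolderID, Region} is a candidate key.
Closure of {HolderID, VIN} is {Adjuster, CoverageType, HolderID, Premium, Region, VIN}, the whole schema; {HolderID, VIN} is a candidate key.
Closure of {Region, VIN} is {Adjuster, CoverageType, HolderID, Premium, Region, VIN}, the whole schema; {Region, VIN} is a candidate key.
No proper subset of any of these is a key, and no other minimal superkey exists.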